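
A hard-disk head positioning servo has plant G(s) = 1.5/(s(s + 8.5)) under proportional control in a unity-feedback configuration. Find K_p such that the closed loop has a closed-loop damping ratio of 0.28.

Closed-loop characteristic equation: s² + 8.5s + K_p·1.5 = 0.
So ω_n = √(1.5K_p) and 2ζω_n = 8.5, giving ζ = 8.5/(2√(1.5K_p)).
Setting ζ = 0.28: √(1.5K_p) = 8.5/(2·0.28) = 15.18, so K_p = 230.4/1.5 = 154.

K_p = 154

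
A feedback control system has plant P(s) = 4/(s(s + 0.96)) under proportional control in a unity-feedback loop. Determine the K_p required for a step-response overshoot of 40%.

From %OS = 100·exp(−πζ/√(1−ζ²)) = 40%, ζ = −ln(0.4)/√(π²+ln²(0.4)) = 0.28.
Characteristic equation s² + 0.96s + 4K_p = 0 gives ζ = 0.96/(2√(4K_p)).
Setting ζ = 0.28: √(4K_p) = 0.96/(2·0.28) = 1.714, so K_p = 2.939/4 = 0.735.

K_p = 0.735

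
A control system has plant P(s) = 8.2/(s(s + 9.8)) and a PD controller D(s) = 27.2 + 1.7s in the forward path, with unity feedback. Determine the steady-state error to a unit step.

0

The open loop D(s)P(s) has a pole at the origin (type 1), so the static position error constant is infinite and e_ss = 1/(1+∞) = 0.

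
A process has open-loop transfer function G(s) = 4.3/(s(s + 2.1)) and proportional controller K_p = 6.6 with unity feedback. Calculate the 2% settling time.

T_s ≈ 3.81 s

Closed-loop characteristic equation: s² + 2.1s + 28.38 = 0, so ω_n = 5.327 rad/s and ζ = 2.1/(2·5.327) = 0.1971.
2% settling time T_s ≈ 4/(ζω_n) = 4/1.05 = 3.81 s.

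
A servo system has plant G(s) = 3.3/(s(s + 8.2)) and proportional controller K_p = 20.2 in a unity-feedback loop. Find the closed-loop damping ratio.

ζ = 0.502

The closed-loop denominator is s(s+8.2) + 20.2·3.3 = s² + 8.2s + 66.66.
Matching s² + 2ζω_n s + ω_n²: ω_n = √66.66 = 8.165 rad/s and 2ζω_n = 8.2, so ζ = 8.2/(2·8.165) = 0.502.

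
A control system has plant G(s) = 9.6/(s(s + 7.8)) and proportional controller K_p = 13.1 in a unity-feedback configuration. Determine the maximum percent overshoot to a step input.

From 1 + K_pG(s) = 0: s² + 7.8s + 125.8 = 0 ⇒ ω_n = 11.21, ζ = 0.3478.
%OS = 100·exp(−πζ/√(1−ζ²)) = 100·exp(−π·0.3478/√0.8791) = 31.2%.

31.2%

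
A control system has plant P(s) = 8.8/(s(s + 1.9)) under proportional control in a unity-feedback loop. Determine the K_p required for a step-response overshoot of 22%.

K_p = 0.544

From %OS = 100·exp(−πζ/√(1−ζ²)) = 22%, ζ = −ln(0.22)/√(π²+ln²(0.22)) = 0.4342.
Characteristic equation s² + 1.9s + 8.8K_p = 0 gives ζ = 1.9/(2√(8.8K_p)).
Setting ζ = 0.4342: √(8.8K_p) = 1.9/(2·0.4342) = 2.188, so K_p = 4.788/8.8 = 0.544.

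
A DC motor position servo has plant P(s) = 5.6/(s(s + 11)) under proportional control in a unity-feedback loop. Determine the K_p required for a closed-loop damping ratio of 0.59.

Closed-loop characteristic equation: s² + 11s + K_p·5.6 = 0.
So ω_n = √(5.6K_p) and 2ζω_n = 11, giving ζ = 11/(2√(5.6K_p)).
Setting ζ = 0.59: √(5.6K_p) = 11/(2·0.59) = 9.322, so K_p = 86.9/5.6 = 15.5.

K_p = 15.5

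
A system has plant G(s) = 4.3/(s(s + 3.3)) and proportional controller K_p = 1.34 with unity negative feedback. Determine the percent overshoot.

From 1 + K_pG(s) = 0: s² + 3.3s + 5.762 = 0 ⇒ ω_n = 2.4, ζ = 0.6874.
%OS = 100·exp(−πζ/√(1−ζ²)) = 100·exp(−π·0.6874/√0.5275) = 5.11%.

5.11%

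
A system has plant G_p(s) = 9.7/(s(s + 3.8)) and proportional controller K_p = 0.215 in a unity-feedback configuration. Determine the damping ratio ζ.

1 + K_p·G_p(s) = 0 gives s² + 3.8s + 2.085 = 0.
So ω_n² = 2.085 ⇒ ω_n = 1.444 rad/s, and ζ = 3.8/(2ω_n) = 1.32.

ζ = 1.32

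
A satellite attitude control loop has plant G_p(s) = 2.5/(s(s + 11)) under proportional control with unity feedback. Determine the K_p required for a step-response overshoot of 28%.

From %OS = 100·exp(−πζ/√(1−ζ²)) = 28%, ζ = −ln(0.28)/√(π²+ln²(0.28)) = 0.3755.
Characteristic equation s² + 11s + 2.5K_p = 0 gives ζ = 11/(2√(2.5K_p)).
Setting ζ = 0.3755: √(2.5K_p) = 11/(2·0.3755) = 14.65, so K_p = 214.5/2.5 = 85.8.

K_p = 85.8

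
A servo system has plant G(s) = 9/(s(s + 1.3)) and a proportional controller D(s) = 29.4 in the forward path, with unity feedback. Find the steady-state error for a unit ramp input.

0.00491

The loop has one pole at the origin (type 1). Velocity error constant K_v = lim_{s→0} s·D(s)G(s) = 29.4·9/1.3 = 203.5.
Steady-state error to a unit ramp: e_ss = 1/K_v = 0.00491.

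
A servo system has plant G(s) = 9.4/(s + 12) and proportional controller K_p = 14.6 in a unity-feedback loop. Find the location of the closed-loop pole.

s = -149.2

Closed-loop transfer function: T(s) = K_p·G(s)/(1 + K_p·G(s)) = 137.2/(s + 12 + 137.2) = 137.2/(s + 149.2).
The closed-loop pole is at s = −149.2.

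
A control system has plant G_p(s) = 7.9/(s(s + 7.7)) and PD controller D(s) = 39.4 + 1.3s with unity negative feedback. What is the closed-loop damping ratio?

Forward path: (39.4 + 1.3s)·7.9/(s(s+7.7)). The closed-loop characteristic equation is s² + (7.7 + 7.9·1.3)s + 7.9·39.4 = 0.
That is s² + 17.97s + 311.3 = 0, so ω_n = 17.64 rad/s and ζ = 17.97/(2·17.64) = 0.5093.

ζ = 0.509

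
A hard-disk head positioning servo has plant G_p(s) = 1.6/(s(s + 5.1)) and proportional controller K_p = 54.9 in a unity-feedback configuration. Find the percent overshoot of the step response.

41.1%

The closed-loop denominator s² + 5.1s + 87.84 gives ω_n = √87.84 = 9.372 and ζ = 5.1/(2ω_n) = 0.2721.
%OS = 100·exp(−πζ/√(1−ζ²)) = 100·exp(−π·0.2721/√0.926) = 41.1%.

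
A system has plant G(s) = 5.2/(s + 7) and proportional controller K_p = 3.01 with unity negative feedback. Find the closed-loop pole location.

s = -22.65

Closed-loop transfer function: T(s) = K_p·G(s)/(1 + K_p·G(s)) = 15.65/(s + 7 + 15.65) = 15.65/(s + 22.65).
The closed-loop pole is at s = −22.65.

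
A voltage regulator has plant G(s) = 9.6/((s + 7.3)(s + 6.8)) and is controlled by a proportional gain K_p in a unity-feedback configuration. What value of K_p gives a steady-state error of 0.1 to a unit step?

K_p = 46.5

Steady-state error for a unit step on this type-0 loop is 1/(1 + K_p·G(0)).
G(0) = 0.1934. Require 1/(1 + K_p·0.1934) = 0.1, so 1 + 0.1934·K_p = 10.
K_p = (10 − 1)/0.1934 = 46.5.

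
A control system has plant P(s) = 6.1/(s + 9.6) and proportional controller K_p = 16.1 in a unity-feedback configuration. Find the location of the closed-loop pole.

Closed-loop transfer function: T(s) = K_p·P(s)/(1 + K_p·P(s)) = 98.21/(s + 9.6 + 98.21) = 98.21/(s + 107.8).
The closed-loop pole is at s = −107.8.

s = -107.8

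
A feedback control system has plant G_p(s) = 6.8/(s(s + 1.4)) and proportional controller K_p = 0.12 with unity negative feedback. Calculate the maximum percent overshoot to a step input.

2.12%

The closed-loop denominator s² + 1.4s + 0.816 gives ω_n = √0.816 = 0.9033 and ζ = 1.4/(2ω_n) = 0.7749.
%OS = 100·exp(−πζ/√(1−ζ²)) = 100·exp(−π·0.7749/√0.3995) = 2.12%.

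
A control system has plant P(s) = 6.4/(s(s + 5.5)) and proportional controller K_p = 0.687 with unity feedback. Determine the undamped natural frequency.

ω_n = 2.1 rad/s

With unity feedback the closed-loop characteristic equation is s² + 5.5s + 0.687·6.4 = s² + 5.5s + 4.397 = 0.
Matching s² + 2ζω_n s + ω_n²: ω_n = √4.397 = 2.097 rad/s and 2ζω_n = 5.5, so ζ = 5.5/(2·2.097) = 1.31.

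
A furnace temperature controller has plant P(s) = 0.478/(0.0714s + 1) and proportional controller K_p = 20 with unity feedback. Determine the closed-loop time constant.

τ = 0.00676 s

Closed loop: T(s) = K_p·P/(1+K_p·P) = 9.56/(0.0714s + 1 + 9.56), with pole at s = −(1 + 9.56)/0.0714 = −147.9.
Closed-loop time constant τ = 1/147.9 = 0.00676 s.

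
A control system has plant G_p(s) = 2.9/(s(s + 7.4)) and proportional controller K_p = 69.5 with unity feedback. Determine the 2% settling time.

T_s ≈ 1.08 s

From 1 + K_pG_p(s) = 0: s² + 7.4s + 201.5 = 0 ⇒ ω_n = 14.2, ζ = 0.2606.
2% settling time T_s ≈ 4/(ζω_n) = 4/3.7 = 1.08 s.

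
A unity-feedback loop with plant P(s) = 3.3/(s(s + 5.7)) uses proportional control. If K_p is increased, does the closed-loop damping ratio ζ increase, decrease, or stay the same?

decrease

ζ = 5.7/(2√(3.3K_p)); increasing K_p raises the denominator, so ζ falls.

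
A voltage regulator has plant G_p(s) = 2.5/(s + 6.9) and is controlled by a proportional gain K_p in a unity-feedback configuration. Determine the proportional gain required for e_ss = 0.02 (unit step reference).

K_p = 135

For a type-0 loop with proportional control, e_ss = 1/(1 + K_p·G_p(0)).
G_p(0) = 0.3623. Require 1/(1 + K_p·0.3623) = 0.02, so 1 + 0.3623·K_p = 50.
K_p = (50 − 1)/0.3623 = 135.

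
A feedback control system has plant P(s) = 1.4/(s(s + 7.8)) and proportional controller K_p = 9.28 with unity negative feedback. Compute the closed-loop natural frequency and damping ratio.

ω_n = 3.6 rad/s, ζ = 1.08

With unity feedback the closed-loop characteristic equation is s² + 7.8s + 9.28·1.4 = s² + 7.8s + 12.99 = 0.
Matching s² + 2ζω_n s + ω_n²: ω_n = √12.99 = 3.604 rad/s and 2ζω_n = 7.8, so ζ = 7.8/(2·3.604) = 1.08.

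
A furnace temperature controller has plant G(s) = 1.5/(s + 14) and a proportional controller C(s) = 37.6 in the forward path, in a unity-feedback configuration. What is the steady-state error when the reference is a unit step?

The loop is type 0. Static position error constant K_pos = C(0)·G(0) = 37.6·0.1071 = 4.029.
Steady-state error to a unit step: e_ss = 1/(1+K_pos) = 1/5.029 = 0.199.

0.199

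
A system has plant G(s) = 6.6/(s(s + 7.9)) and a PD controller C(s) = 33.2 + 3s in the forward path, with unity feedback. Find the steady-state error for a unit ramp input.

The loop has one pole at the origin (type 1). Velocity error constant K_v = lim_{s→0} s·C(s)G(s) = 33.2·6.6/7.9 = 27.74.
Steady-state error to a unit ramp: e_ss = 1/K_v = 0.0361.

0.0361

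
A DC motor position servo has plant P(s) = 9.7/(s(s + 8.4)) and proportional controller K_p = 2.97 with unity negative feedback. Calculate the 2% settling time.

Closed-loop characteristic equation: s² + 8.4s + 28.81 = 0, so ω_n = 5.367 rad/s and ζ = 8.4/(2·5.367) = 0.7825.
2% settling time T_s ≈ 4/(ζω_n) = 4/4.2 = 0.952 s.

T_s ≈ 0.952 s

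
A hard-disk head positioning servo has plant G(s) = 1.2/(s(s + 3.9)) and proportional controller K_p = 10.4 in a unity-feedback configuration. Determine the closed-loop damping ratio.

ζ = 0.552

The closed-loop denominator is s(s+3.9) + 10.4·1.2 = s² + 3.9s + 12.48.
Matching s² + 2ζω_n s + ω_n²: ω_n = √12.48 = 3.533 rad/s and 2ζω_n = 3.9, so ζ = 3.9/(2·3.533) = 0.552.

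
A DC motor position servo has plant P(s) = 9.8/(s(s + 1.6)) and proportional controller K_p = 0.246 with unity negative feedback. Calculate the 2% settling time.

The closed-loop denominator s² + 1.6s + 2.411 gives ω_n = √2.411 = 1.553 and ζ = 1.6/(2ω_n) = 0.5152.
2% settling time T_s ≈ 4/(ζω_n) = 4/0.8 = 5 s.

T_s ≈ 5 s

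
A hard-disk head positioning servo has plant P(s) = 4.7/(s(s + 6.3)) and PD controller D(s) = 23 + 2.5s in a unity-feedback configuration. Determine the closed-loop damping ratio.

Forward path: (23 + 2.5s)·4.7/(s(s+6.3)). The closed-loop characteristic equation is s² + (6.3 + 4.7·2.5)s + 4.7·23 = 0.
That is s² + 18.05s + 108.1 = 0, so ω_n = 10.4 rad/s and ζ = 18.05/(2·10.4) = 0.868.

ζ = 0.868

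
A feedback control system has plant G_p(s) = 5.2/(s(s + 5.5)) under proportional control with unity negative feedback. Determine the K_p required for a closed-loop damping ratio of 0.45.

K_p = 7.18

Closed-loop characteristic equation: s² + 5.5s + K_p·5.2 = 0.
So ω_n = √(5.2K_p) and 2ζω_n = 5.5, giving ζ = 5.5/(2√(5.2K_p)).
Setting ζ = 0.45: √(5.2K_p) = 5.5/(2·0.45) = 6.111, so K_p = 37.35/5.2 = 7.18.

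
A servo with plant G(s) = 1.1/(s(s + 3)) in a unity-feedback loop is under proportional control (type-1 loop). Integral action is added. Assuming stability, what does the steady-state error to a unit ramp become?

The integrator raises the loop to type 2, so K_v → ∞ and e_ss to a ramp is zero.

0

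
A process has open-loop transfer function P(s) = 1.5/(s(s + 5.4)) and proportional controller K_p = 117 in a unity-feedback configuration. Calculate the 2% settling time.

T_s ≈ 1.48 s

From 1 + K_pP(s) = 0: s² + 5.4s + 175.5 = 0 ⇒ ω_n = 13.25, ζ = 0.2038.
2% settling time T_s ≈ 4/(ζω_n) = 4/2.7 = 1.48 s.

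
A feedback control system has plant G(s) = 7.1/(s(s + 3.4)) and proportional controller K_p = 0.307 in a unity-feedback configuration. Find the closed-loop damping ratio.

The closed-loop denominator is s(s+3.4) + 0.307·7.1 = s² + 3.4s + 2.18.
So ω_n² = 2.18 ⇒ ω_n = 1.476 rad/s, and ζ = 3.4/(2ω_n) = 1.15.

ζ = 1.15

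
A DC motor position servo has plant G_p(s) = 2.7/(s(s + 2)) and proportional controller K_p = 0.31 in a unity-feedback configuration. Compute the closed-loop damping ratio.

The closed-loop denominator is s(s+2) + 0.31·2.7 = s² + 2s + 0.837.
Matching s² + 2ζω_n s + ω_n²: ω_n = √0.837 = 0.9149 rad/s and 2ζω_n = 2, so ζ = 2/(2·0.9149) = 1.09.

ζ = 1.09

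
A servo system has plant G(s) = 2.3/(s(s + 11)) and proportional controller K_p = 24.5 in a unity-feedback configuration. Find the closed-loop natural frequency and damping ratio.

With unity feedback the closed-loop characteristic equation is s² + 11s + 24.5·2.3 = s² + 11s + 56.35 = 0.
Matching s² + 2ζω_n s + ω_n²: ω_n = √56.35 = 7.507 rad/s and 2ζω_n = 11, so ζ = 11/(2·7.507) = 0.733.

ω_n = 7.51 rad/s, ζ = 0.733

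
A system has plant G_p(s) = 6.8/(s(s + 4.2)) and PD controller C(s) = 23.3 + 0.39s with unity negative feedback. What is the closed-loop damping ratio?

ζ = 0.272

Forward path: (23.3 + 0.39s)·6.8/(s(s+4.2)). The closed-loop characteristic equation is s² + (4.2 + 6.8·0.39)s + 6.8·23.3 = 0.
That is s² + 6.852s + 158.4 = 0, so ω_n = 12.59 rad/s and ζ = 6.852/(2·12.59) = 0.2722.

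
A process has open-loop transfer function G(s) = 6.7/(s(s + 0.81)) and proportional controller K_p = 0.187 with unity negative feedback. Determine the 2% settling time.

From 1 + K_pG(s) = 0: s² + 0.81s + 1.253 = 0 ⇒ ω_n = 1.119, ζ = 0.3618.
2% settling time T_s ≈ 4/(ζω_n) = 4/0.405 = 9.88 s.

T_s ≈ 9.88 s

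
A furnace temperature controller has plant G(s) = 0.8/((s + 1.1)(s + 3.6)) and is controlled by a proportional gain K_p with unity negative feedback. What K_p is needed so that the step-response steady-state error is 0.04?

Steady-state error for a unit step on this type-0 loop is 1/(1 + K_p·G(0)).
G(0) = 0.202. Require 1/(1 + K_p·0.202) = 0.04, so 1 + 0.202·K_p = 25.
K_p = (25 − 1)/0.202 = 119.

K_p = 119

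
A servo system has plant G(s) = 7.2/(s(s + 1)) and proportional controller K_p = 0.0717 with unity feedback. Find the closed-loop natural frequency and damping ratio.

1 + K_p·G(s) = 0 gives s² + 1s + 0.5162 = 0.
Matching s² + 2ζω_n s + ω_n²: ω_n = √0.5162 = 0.7185 rad/s and 2ζω_n = 1, so ζ = 1/(2·0.7185) = 0.696.

ω_n = 0.718 rad/s, ζ = 0.696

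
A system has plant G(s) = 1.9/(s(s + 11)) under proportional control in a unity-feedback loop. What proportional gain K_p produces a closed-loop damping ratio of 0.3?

K_p = 177

Closed-loop characteristic equation: s² + 11s + K_p·1.9 = 0.
So ω_n = √(1.9K_p) and 2ζω_n = 11, giving ζ = 11/(2√(1.9K_p)).
Setting ζ = 0.3: √(1.9K_p) = 11/(2·0.3) = 18.33, so K_p = 336.1/1.9 = 177.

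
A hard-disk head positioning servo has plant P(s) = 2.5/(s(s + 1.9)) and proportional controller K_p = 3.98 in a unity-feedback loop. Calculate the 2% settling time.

The closed-loop denominator s² + 1.9s + 9.95 gives ω_n = √9.95 = 3.154 and ζ = 1.9/(2ω_n) = 0.3012.
2% settling time T_s ≈ 4/(ζω_n) = 4/0.95 = 4.21 s.

T_s ≈ 4.21 s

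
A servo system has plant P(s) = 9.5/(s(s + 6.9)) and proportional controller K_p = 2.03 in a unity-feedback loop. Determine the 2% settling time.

Closed-loop characteristic equation: s² + 6.9s + 19.28 = 0, so ω_n = 4.391 rad/s and ζ = 6.9/(2·4.391) = 0.7856.
2% settling time T_s ≈ 4/(ζω_n) = 4/3.45 = 1.16 s.

T_s ≈ 1.16 s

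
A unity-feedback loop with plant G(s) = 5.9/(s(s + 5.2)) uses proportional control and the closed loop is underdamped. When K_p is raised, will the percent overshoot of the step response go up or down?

increase

Characteristic equation s² + 5.2s + K_p·5.9 = 0: raising K_p raises ω_n while 2ζω_n = 5.2 is fixed, so ζ falls and overshoot grows.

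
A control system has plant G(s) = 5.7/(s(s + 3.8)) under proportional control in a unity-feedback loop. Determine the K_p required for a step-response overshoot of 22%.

From %OS = 100·exp(−πζ/√(1−ζ²)) = 22%, ζ = −ln(0.22)/√(π²+ln²(0.22)) = 0.4342.
Characteristic equation s² + 3.8s + 5.7K_p = 0 gives ζ = 3.8/(2√(5.7K_p)).
Setting ζ = 0.4342: √(5.7K_p) = 3.8/(2·0.4342) = 4.376, so K_p = 19.15/5.7 = 3.36.

K_p = 3.36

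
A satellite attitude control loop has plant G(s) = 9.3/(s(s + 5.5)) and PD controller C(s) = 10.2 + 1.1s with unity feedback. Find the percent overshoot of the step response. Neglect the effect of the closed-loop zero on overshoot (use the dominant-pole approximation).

1.36%

Forward path: (10.2 + 1.1s)·9.3/(s(s+5.5)). The closed-loop characteristic equation is s² + (5.5 + 9.3·1.1)s + 9.3·10.2 = 0.
That is s² + 15.73s + 94.86 = 0, so ω_n = 9.74 rad/s and ζ = 15.73/(2·9.74) = 0.8075.
%OS = 100·exp(−πζ/√(1−ζ²)) = 1.36%.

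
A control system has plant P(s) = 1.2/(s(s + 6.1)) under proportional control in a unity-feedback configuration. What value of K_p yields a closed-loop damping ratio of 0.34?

Closed-loop characteristic equation: s² + 6.1s + K_p·1.2 = 0.
So ω_n = √(1.2K_p) and 2ζω_n = 6.1, giving ζ = 6.1/(2√(1.2K_p)).
Setting ζ = 0.34: √(1.2K_p) = 6.1/(2·0.34) = 8.971, so K_p = 80.47/1.2 = 67.1.

K_p = 67.1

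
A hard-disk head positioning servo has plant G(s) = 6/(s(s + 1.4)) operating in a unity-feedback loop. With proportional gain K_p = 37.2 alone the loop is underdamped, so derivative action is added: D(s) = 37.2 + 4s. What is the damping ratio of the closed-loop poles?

ζ = 0.85

Forward path: (37.2 + 4s)·6/(s(s+1.4)). The closed-loop characteristic equation is s² + (1.4 + 6·4)s + 6·37.2 = 0.
That is s² + 25.4s + 223.2 = 0, so ω_n = 14.94 rad/s and ζ = 25.4/(2·14.94) = 0.8501.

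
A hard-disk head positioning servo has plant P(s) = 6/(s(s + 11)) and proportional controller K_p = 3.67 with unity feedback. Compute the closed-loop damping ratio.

With unity feedback the closed-loop characteristic equation is s² + 11s + 3.67·6 = s² + 11s + 22.02 = 0.
So ω_n² = 22.02 ⇒ ω_n = 4.693 rad/s, and ζ = 11/(2ω_n) = 1.17.

ζ = 1.17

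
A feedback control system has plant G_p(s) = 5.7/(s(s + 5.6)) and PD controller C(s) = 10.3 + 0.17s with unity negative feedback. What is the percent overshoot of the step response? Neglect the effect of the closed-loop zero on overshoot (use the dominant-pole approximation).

Forward path: (10.3 + 0.17s)·5.7/(s(s+5.6)). The closed-loop characteristic equation is s² + (5.6 + 5.7·0.17)s + 5.7·10.3 = 0.
That is s² + 6.569s + 58.71 = 0, so ω_n = 7.662 rad/s and ζ = 6.569/(2·7.662) = 0.4287.
%OS = 100·exp(−πζ/√(1−ζ²)) = 22.5%.

22.5%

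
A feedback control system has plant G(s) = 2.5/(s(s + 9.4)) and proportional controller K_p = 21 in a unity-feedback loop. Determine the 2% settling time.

T_s ≈ 0.851 s

From 1 + K_pG(s) = 0: s² + 9.4s + 52.5 = 0 ⇒ ω_n = 7.246, ζ = 0.6487.
2% settling time T_s ≈ 4/(ζω_n) = 4/4.7 = 0.851 s.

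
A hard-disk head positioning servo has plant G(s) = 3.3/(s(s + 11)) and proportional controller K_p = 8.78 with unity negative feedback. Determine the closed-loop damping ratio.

ζ = 1.02

1 + K_p·G(s) = 0 gives s² + 11s + 28.97 = 0.
So ω_n² = 28.97 ⇒ ω_n = 5.383 rad/s, and ζ = 11/(2ω_n) = 1.02.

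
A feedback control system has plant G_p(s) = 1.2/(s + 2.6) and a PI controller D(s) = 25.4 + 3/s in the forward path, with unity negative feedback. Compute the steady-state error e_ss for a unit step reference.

The open loop D(s)G_p(s) has a pole at the origin (type 1), so the static position error constant is infinite and e_ss = 1/(1+∞) = 0.

0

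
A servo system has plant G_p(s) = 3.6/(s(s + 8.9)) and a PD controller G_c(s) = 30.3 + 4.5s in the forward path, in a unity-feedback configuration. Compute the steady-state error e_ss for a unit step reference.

The open loop G_c(s)G_p(s) has a pole at the origin (type 1), so the static position error constant is infinite and e_ss = 1/(1+∞) = 0.

0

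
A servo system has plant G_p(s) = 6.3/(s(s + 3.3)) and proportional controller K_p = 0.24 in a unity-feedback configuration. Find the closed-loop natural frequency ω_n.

ω_n = 1.23 rad/s

1 + K_p·G_p(s) = 0 gives s² + 3.3s + 1.512 = 0.
Matching s² + 2ζω_n s + ω_n²: ω_n = √1.512 = 1.23 rad/s and 2ζω_n = 3.3, so ζ = 3.3/(2·1.23) = 1.34.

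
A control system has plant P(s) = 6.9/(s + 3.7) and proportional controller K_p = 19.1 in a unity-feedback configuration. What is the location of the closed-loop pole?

Closed-loop transfer function: T(s) = K_p·P(s)/(1 + K_p·P(s)) = 131.8/(s + 3.7 + 131.8) = 131.8/(s + 135.5).
The closed-loop pole is at s = −135.5.

s = -135.5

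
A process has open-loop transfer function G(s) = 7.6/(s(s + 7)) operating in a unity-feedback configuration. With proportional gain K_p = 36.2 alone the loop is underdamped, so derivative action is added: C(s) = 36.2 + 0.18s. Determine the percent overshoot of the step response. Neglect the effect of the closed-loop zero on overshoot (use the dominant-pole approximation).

Forward path: (36.2 + 0.18s)·7.6/(s(s+7)). The closed-loop characteristic equation is s² + (7 + 7.6·0.18)s + 7.6·36.2 = 0.
That is s² + 8.368s + 275.1 = 0, so ω_n = 16.59 rad/s and ζ = 8.368/(2·16.59) = 0.2522.
%OS = 100·exp(−πζ/√(1−ζ²)) = 44.1%.

44.1%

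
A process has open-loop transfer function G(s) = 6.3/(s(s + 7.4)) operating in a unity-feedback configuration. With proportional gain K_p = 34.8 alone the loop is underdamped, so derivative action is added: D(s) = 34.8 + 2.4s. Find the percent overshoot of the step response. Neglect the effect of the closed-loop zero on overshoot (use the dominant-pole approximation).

2.52%

Forward path: (34.8 + 2.4s)·6.3/(s(s+7.4)). The closed-loop characteristic equation is s² + (7.4 + 6.3·2.4)s + 6.3·34.8 = 0.
That is s² + 22.52s + 219.2 = 0, so ω_n = 14.81 rad/s and ζ = 22.52/(2·14.81) = 0.7605.
%OS = 100·exp(−πζ/√(1−ζ²)) = 2.52%.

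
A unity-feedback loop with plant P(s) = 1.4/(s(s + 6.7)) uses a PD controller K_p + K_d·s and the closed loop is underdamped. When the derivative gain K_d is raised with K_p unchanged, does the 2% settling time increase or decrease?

decrease

Characteristic equation s² + (6.7 + 1.4K_d)s + 1.4K_p = 0: raising K_d increases ζω_n = (6.7+1.4K_d)/2 while the loop stays underdamped, so T_s ≈ 4/(ζω_n) decreases.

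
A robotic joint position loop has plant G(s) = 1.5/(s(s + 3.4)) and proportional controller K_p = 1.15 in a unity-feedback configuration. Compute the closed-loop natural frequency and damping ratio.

With unity feedback the closed-loop characteristic equation is s² + 3.4s + 1.15·1.5 = s² + 3.4s + 1.725 = 0.
Matching s² + 2ζω_n s + ω_n²: ω_n = √1.725 = 1.313 rad/s and 2ζω_n = 3.4, so ζ = 3.4/(2·1.313) = 1.29.

ω_n = 1.31 rad/s, ζ = 1.29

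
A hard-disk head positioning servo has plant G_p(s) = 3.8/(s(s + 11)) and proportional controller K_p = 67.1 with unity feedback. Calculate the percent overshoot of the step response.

31.6%

From 1 + K_pG_p(s) = 0: s² + 11s + 255 = 0 ⇒ ω_n = 15.97, ζ = 0.3444.
%OS = 100·exp(−πζ/√(1−ζ²)) = 100·exp(−π·0.3444/√0.8814) = 31.6%.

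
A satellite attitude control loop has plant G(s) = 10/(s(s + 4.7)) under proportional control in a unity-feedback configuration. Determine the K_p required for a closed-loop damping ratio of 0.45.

Closed-loop characteristic equation: s² + 4.7s + K_p·10 = 0.
So ω_n = √(10K_p) and 2ζω_n = 4.7, giving ζ = 4.7/(2√(10K_p)).
Setting ζ = 0.45: √(10K_p) = 4.7/(2·0.45) = 5.222, so K_p = 27.27/10 = 2.73.

K_p = 2.73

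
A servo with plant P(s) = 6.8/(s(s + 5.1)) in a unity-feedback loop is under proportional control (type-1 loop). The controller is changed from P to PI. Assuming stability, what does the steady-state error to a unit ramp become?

0

The integrator raises the loop to type 2, so K_v → ∞ and e_ss to a ramp is zero.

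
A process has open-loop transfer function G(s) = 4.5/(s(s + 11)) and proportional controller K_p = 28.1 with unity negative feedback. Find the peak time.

T_p = 0.32 s

From 1 + K_pG(s) = 0: s² + 11s + 126.5 = 0 ⇒ ω_n = 11.24, ζ = 0.4891.
Damped frequency ω_d = ω_n√(1−ζ²) = 9.808 rad/s, so peak time T_p = π/ω_d = 0.32 s.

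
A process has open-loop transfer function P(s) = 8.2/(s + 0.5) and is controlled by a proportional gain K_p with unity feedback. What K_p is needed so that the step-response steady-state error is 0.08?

K_p = 0.701

The loop is type 0, so e_ss(step) = 1/(1 + K_pos) with K_pos = K_p·P(0).
P(0) = 16.4. Require 1/(1 + K_p·16.4) = 0.08, so 1 + 16.4·K_p = 12.5.
K_p = (12.5 − 1)/16.4 = 0.701.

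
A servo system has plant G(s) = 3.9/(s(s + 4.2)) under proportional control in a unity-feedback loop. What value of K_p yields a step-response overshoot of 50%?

K_p = 24.4

From %OS = 100·exp(−πζ/√(1−ζ²)) = 50%, ζ = −ln(0.5)/√(π²+ln²(0.5)) = 0.2155.
Characteristic equation s² + 4.2s + 3.9K_p = 0 gives ζ = 4.2/(2√(3.9K_p)).
Setting ζ = 0.2155: √(3.9K_p) = 4.2/(2·0.2155) = 9.747, so K_p = 95/3.9 = 24.4.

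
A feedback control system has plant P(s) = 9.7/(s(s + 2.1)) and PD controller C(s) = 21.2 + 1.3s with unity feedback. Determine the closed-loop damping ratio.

Forward path: (21.2 + 1.3s)·9.7/(s(s+2.1)). The closed-loop characteristic equation is s² + (2.1 + 9.7·1.3)s + 9.7·21.2 = 0.
That is s² + 14.71s + 205.6 = 0, so ω_n = 14.34 rad/s and ζ = 14.71/(2·14.34) = 0.5129.

ζ = 0.513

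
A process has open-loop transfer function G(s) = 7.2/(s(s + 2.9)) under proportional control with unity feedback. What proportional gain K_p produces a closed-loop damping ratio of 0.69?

Closed-loop characteristic equation: s² + 2.9s + K_p·7.2 = 0.
So ω_n = √(7.2K_p) and 2ζω_n = 2.9, giving ζ = 2.9/(2√(7.2K_p)).
Setting ζ = 0.69: √(7.2K_p) = 2.9/(2·0.69) = 2.101, so K_p = 4.416/7.2 = 0.613.

K_p = 0.613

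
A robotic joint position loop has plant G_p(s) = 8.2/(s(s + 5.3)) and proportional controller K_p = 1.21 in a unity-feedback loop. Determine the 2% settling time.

Closed-loop characteristic equation: s² + 5.3s + 9.922 = 0, so ω_n = 3.15 rad/s and ζ = 5.3/(2·3.15) = 0.8413.
2% settling time T_s ≈ 4/(ζω_n) = 4/2.65 = 1.51 s.

T_s ≈ 1.51 s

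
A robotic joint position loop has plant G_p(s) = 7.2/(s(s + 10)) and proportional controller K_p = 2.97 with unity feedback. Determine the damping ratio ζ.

ζ = 1.08

1 + K_p·G_p(s) = 0 gives s² + 10s + 21.38 = 0.
So ω_n² = 21.38 ⇒ ω_n = 4.624 rad/s, and ζ = 10/(2ω_n) = 1.08.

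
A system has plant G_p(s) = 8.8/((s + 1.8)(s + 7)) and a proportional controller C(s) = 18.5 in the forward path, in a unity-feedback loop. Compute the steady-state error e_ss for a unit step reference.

0.0718

The loop is type 0. Static position error constant K_pos = C(0)·G_p(0) = 18.5·0.6984 = 12.92.
Steady-state error to a unit step: e_ss = 1/(1+K_pos) = 1/13.92 = 0.0718.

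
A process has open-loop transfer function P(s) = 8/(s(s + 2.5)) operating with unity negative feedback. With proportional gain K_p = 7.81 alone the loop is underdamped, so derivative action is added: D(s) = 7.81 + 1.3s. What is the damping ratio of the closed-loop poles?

Forward path: (7.81 + 1.3s)·8/(s(s+2.5)). The closed-loop characteristic equation is s² + (2.5 + 8·1.3)s + 8·7.81 = 0.
That is s² + 12.9s + 62.48 = 0, so ω_n = 7.904 rad/s and ζ = 12.9/(2·7.904) = 0.816.

ζ = 0.816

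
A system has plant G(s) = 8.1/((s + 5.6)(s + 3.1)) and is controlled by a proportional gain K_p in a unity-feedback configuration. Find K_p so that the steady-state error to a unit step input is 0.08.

For a type-0 loop with proportional control, e_ss = 1/(1 + K_p·G(0)).
G(0) = 0.4666. Require 1/(1 + K_p·0.4666) = 0.08, so 1 + 0.4666·K_p = 12.5.
K_p = (12.5 − 1)/0.4666 = 24.6.

K_p = 24.6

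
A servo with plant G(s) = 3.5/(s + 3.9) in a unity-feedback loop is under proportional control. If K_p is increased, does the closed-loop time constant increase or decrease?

Closed-loop pole is at s = −(3.9+K_p·3.5); larger K_p moves it further left, so τ = 1/(3.9+K_p·3.5) decreases.

decrease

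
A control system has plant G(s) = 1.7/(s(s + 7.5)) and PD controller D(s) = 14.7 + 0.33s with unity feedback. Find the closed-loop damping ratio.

Forward path: (14.7 + 0.33s)·1.7/(s(s+7.5)). The closed-loop characteristic equation is s² + (7.5 + 1.7·0.33)s + 1.7·14.7 = 0.
That is s² + 8.061s + 24.99 = 0, so ω_n = 4.999 rad/s and ζ = 8.061/(2·4.999) = 0.8063.

ζ = 0.806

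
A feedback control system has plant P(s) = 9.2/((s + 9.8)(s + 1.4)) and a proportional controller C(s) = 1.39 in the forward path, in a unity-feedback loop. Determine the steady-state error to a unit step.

0.518

The loop is type 0. Static position error constant K_pos = C(0)·P(0) = 1.39·0.6706 = 0.9321.
Steady-state error to a unit step: e_ss = 1/(1+K_pos) = 1/1.932 = 0.518.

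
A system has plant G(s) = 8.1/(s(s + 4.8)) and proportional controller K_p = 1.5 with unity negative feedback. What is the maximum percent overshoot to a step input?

Closed-loop characteristic equation: s² + 4.8s + 12.15 = 0, so ω_n = 3.486 rad/s and ζ = 4.8/(2·3.486) = 0.6885.
%OS = 100·exp(−πζ/√(1−ζ²)) = 100·exp(−π·0.6885/√0.5259) = 5.07%.

5.07%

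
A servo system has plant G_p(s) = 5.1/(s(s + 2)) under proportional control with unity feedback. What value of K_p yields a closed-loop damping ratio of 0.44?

K_p = 1.01

Closed-loop characteristic equation: s² + 2s + K_p·5.1 = 0.
So ω_n = √(5.1K_p) and 2ζω_n = 2, giving ζ = 2/(2√(5.1K_p)).
Setting ζ = 0.44: √(5.1K_p) = 2/(2·0.44) = 2.273, so K_p = 5.165/5.1 = 1.01.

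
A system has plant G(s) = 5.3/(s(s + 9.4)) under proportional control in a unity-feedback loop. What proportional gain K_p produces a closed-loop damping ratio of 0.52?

K_p = 15.4

Closed-loop characteristic equation: s² + 9.4s + K_p·5.3 = 0.
So ω_n = √(5.3K_p) and 2ζω_n = 9.4, giving ζ = 9.4/(2√(5.3K_p)).
Setting ζ = 0.52: √(5.3K_p) = 9.4/(2·0.52) = 9.038, so K_p = 81.69/5.3 = 15.4.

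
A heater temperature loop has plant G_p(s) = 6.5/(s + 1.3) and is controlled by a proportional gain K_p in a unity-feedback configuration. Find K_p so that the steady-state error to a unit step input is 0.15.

K_p = 1.13

The loop is type 0, so e_ss(step) = 1/(1 + K_pos) with K_pos = K_p·G_p(0).
G_p(0) = 5. Require 1/(1 + K_p·5) = 0.15, so 1 + 5·K_p = 6.667.
K_p = (6.667 − 1)/5 = 1.13.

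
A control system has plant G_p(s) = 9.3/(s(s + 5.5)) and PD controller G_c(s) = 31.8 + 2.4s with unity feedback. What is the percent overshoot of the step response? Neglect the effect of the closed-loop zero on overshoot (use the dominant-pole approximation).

1.33%

Forward path: (31.8 + 2.4s)·9.3/(s(s+5.5)). The closed-loop characteristic equation is s² + (5.5 + 9.3·2.4)s + 9.3·31.8 = 0.
That is s² + 27.82s + 295.7 = 0, so ω_n = 17.2 rad/s and ζ = 27.82/(2·17.2) = 0.8089.
%OS = 100·exp(−πζ/√(1−ζ²)) = 1.33%.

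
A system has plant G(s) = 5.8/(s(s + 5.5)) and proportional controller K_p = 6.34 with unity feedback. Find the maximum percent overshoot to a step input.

20.2%

Closed-loop characteristic equation: s² + 5.5s + 36.77 = 0, so ω_n = 6.064 rad/s and ζ = 5.5/(2·6.064) = 0.4535.
%OS = 100·exp(−πζ/√(1−ζ²)) = 100·exp(−π·0.4535/√0.7943) = 20.2%.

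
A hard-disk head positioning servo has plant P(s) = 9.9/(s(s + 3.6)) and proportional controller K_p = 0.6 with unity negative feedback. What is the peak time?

T_p = 1.91 s

Closed-loop characteristic equation: s² + 3.6s + 5.94 = 0, so ω_n = 2.437 rad/s and ζ = 3.6/(2·2.437) = 0.7385.
Damped frequency ω_d = ω_n√(1−ζ²) = 1.643 rad/s, so peak time T_p = π/ω_d = 1.91 s.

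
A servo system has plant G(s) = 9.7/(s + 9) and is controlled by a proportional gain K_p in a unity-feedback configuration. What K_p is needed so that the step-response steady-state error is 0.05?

Steady-state error for a unit step on this type-0 loop is 1/(1 + K_p·G(0)).
G(0) = 1.078. Require 1/(1 + K_p·1.078) = 0.05, so 1 + 1.078·K_p = 20.
K_p = (20 − 1)/1.078 = 17.6.

K_p = 17.6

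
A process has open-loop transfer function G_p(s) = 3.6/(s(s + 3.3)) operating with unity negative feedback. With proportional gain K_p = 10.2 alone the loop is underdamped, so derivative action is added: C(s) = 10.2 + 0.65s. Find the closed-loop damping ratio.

Forward path: (10.2 + 0.65s)·3.6/(s(s+3.3)). The closed-loop characteristic equation is s² + (3.3 + 3.6·0.65)s + 3.6·10.2 = 0.
That is s² + 5.64s + 36.72 = 0, so ω_n = 6.06 rad/s and ζ = 5.64/(2·6.06) = 0.4654.

ζ = 0.465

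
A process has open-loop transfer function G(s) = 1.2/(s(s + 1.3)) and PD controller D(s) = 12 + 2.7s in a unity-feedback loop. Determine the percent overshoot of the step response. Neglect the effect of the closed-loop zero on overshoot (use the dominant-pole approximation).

Forward path: (12 + 2.7s)·1.2/(s(s+1.3)). The closed-loop characteristic equation is s² + (1.3 + 1.2·2.7)s + 1.2·12 = 0.
That is s² + 4.54s + 14.4 = 0, so ω_n = 3.795 rad/s and ζ = 4.54/(2·3.795) = 0.5982.
%OS = 100·exp(−πζ/√(1−ζ²)) = 9.58%.

9.58%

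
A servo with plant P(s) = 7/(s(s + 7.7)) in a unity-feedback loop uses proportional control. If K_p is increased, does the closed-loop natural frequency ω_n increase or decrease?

increase

ω_n = √(7·K_p), which grows with K_p.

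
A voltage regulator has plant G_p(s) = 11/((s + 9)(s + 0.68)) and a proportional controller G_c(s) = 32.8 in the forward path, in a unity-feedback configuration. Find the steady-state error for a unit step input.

0.0167

The loop is type 0. Static position error constant K_pos = G_c(0)·G_p(0) = 32.8·1.797 = 58.95.
Steady-state error to a unit step: e_ss = 1/(1+K_pos) = 1/59.95 = 0.0167.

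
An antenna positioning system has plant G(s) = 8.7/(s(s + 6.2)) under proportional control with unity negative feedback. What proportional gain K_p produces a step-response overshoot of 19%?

K_p = 5.06

From %OS = 100·exp(−πζ/√(1−ζ²)) = 19%, ζ = −ln(0.19)/√(π²+ln²(0.19)) = 0.4673.
Characteristic equation s² + 6.2s + 8.7K_p = 0 gives ζ = 6.2/(2√(8.7K_p)).
Setting ζ = 0.4673: √(8.7K_p) = 6.2/(2·0.4673) = 6.633, so K_p = 44/8.7 = 5.06.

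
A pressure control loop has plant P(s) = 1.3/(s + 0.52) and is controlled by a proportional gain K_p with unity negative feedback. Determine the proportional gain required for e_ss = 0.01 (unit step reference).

For a type-0 loop with proportional control, e_ss = 1/(1 + K_p·P(0)).
P(0) = 2.5. Require 1/(1 + K_p·2.5) = 0.01, so 1 + 2.5·K_p = 100.
K_p = (100 − 1)/2.5 = 39.6.

K_p = 39.6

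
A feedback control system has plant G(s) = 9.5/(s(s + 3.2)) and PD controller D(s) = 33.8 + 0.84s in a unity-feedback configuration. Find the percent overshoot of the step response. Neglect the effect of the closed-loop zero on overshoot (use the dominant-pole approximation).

Forward path: (33.8 + 0.84s)·9.5/(s(s+3.2)). The closed-loop characteristic equation is s² + (3.2 + 9.5·0.84)s + 9.5·33.8 = 0.
That is s² + 11.18s + 321.1 = 0, so ω_n = 17.92 rad/s and ζ = 11.18/(2·17.92) = 0.312.
%OS = 100·exp(−πζ/√(1−ζ²)) = 35.6%.

35.6%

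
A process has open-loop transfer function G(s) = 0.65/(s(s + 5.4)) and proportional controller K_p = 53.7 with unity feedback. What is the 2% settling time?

T_s ≈ 1.48 s

From 1 + K_pG(s) = 0: s² + 5.4s + 34.91 = 0 ⇒ ω_n = 5.908, ζ = 0.457.
2% settling time T_s ≈ 4/(ζω_n) = 4/2.7 = 1.48 s.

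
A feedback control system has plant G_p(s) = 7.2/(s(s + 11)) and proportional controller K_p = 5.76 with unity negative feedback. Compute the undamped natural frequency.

1 + K_p·G_p(s) = 0 gives s² + 11s + 41.47 = 0.
Matching s² + 2ζω_n s + ω_n²: ω_n = √41.47 = 6.44 rad/s and 2ζω_n = 11, so ζ = 11/(2·6.44) = 0.854.

ω_n = 6.44 rad/s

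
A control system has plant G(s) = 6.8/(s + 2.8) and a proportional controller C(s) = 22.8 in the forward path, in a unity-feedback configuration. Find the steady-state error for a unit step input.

The loop is type 0. Static position error constant K_pos = C(0)·G(0) = 22.8·2.429 = 55.37.
Steady-state error to a unit step: e_ss = 1/(1+K_pos) = 1/56.37 = 0.0177.

0.0177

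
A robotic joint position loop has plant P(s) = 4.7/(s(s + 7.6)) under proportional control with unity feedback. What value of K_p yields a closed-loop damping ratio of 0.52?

Closed-loop characteristic equation: s² + 7.6s + K_p·4.7 = 0.
So ω_n = √(4.7K_p) and 2ζω_n = 7.6, giving ζ = 7.6/(2√(4.7K_p)).
Setting ζ = 0.52: √(4.7K_p) = 7.6/(2·0.52) = 7.308, so K_p = 53.4/4.7 = 11.4.

K_p = 11.4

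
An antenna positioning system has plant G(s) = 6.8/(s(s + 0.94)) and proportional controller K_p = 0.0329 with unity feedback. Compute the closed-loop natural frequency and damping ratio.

With unity feedback the closed-loop characteristic equation is s² + 0.94s + 0.0329·6.8 = s² + 0.94s + 0.2237 = 0.
Matching s² + 2ζω_n s + ω_n²: ω_n = √0.2237 = 0.473 rad/s and 2ζω_n = 0.94, so ζ = 0.94/(2·0.473) = 0.994.

ω_n = 0.473 rad/s, ζ = 0.994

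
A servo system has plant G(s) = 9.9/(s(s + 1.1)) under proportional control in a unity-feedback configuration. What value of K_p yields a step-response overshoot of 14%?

From %OS = 100·exp(−πζ/√(1−ζ²)) = 14%, ζ = −ln(0.14)/√(π²+ln²(0.14)) = 0.5305.
Characteristic equation s² + 1.1s + 9.9K_p = 0 gives ζ = 1.1/(2√(9.9K_p)).
Setting ζ = 0.5305: √(9.9K_p) = 1.1/(2·0.5305) = 1.037, so K_p = 1.075/9.9 = 0.109.

K_p = 0.109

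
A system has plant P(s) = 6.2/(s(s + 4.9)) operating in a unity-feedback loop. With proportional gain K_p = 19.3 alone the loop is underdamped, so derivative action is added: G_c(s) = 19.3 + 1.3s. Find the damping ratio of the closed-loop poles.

Forward path: (19.3 + 1.3s)·6.2/(s(s+4.9)). The closed-loop characteristic equation is s² + (4.9 + 6.2·1.3)s + 6.2·19.3 = 0.
That is s² + 12.96s + 119.7 = 0, so ω_n = 10.94 rad/s and ζ = 12.96/(2·10.94) = 0.5924.

ζ = 0.592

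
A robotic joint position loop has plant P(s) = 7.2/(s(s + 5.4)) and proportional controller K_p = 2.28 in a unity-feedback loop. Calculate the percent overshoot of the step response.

6.03%

Closed-loop characteristic equation: s² + 5.4s + 16.42 = 0, so ω_n = 4.052 rad/s and ζ = 5.4/(2·4.052) = 0.6664.
%OS = 100·exp(−πζ/√(1−ζ²)) = 100·exp(−π·0.6664/√0.5559) = 6.03%.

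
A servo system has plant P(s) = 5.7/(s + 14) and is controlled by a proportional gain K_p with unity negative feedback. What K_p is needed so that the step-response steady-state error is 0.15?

K_p = 13.9

The loop is type 0, so e_ss(step) = 1/(1 + K_pos) with K_pos = K_p·P(0).
P(0) = 0.4071. Require 1/(1 + K_p·0.4071) = 0.15, so 1 + 0.4071·K_p = 6.667.
K_p = (6.667 − 1)/0.4071 = 13.9.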